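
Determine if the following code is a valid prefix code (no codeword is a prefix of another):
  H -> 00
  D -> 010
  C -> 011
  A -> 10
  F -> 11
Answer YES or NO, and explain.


Checking each pair (does one codeword prefix another?):
  H='00' vs D='010': no prefix
  H='00' vs C='011': no prefix
  H='00' vs A='10': no prefix
  H='00' vs F='11': no prefix
  D='010' vs H='00': no prefix
  D='010' vs C='011': no prefix
  D='010' vs A='10': no prefix
  D='010' vs F='11': no prefix
  C='011' vs H='00': no prefix
  C='011' vs D='010': no prefix
  C='011' vs A='10': no prefix
  C='011' vs F='11': no prefix
  A='10' vs H='00': no prefix
  A='10' vs D='010': no prefix
  A='10' vs C='011': no prefix
  A='10' vs F='11': no prefix
  F='11' vs H='00': no prefix
  F='11' vs D='010': no prefix
  F='11' vs C='011': no prefix
  F='11' vs A='10': no prefix
No violation found over all pairs.

YES -- this is a valid prefix code. No codeword is a prefix of any other codeword.


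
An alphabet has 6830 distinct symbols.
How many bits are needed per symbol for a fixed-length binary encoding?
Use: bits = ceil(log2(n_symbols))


log2(6830) = 12.7377
Bracket: 2^12 = 4096 < 6830 <= 2^13 = 8192
So ceil(log2(6830)) = 13

bits = ceil(log2(6830)) = ceil(12.7377) = 13 bits


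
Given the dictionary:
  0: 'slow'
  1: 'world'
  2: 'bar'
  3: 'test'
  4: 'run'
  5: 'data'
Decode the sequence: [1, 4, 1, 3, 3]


Look up each index in the dictionary:
  1 -> 'world'
  4 -> 'run'
  1 -> 'world'
  3 -> 'test'
  3 -> 'test'

Decoded: "world run world test test"


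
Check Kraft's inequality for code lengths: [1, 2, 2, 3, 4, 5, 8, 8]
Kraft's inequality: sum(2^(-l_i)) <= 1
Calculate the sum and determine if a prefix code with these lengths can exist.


Sum = 2^(-1) + 2^(-2) + 2^(-2) + 2^(-3) + 2^(-4) + 2^(-5) + 2^(-8) + 2^(-8)
    = 0.5 + 0.25 + 0.25 + 0.125 + 0.0625 + 0.03125 + 0.00390625 + 0.00390625
    = 314/256 = 1.2265625
Since 1.2265625 > 1, Kraft's inequality is NOT satisfied.
A prefix code with these lengths CANNOT exist.

Kraft sum = 1.2265625. Not satisfied.


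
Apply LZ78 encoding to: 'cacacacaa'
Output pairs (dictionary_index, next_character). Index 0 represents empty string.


LZ78 encoding steps:
Dictionary: {0: ''}
Step 1: w='' (idx 0), next='c' -> output (0, 'c'), add 'c' as idx 1
Step 2: w='' (idx 0), next='a' -> output (0, 'a'), add 'a' as idx 2
Step 3: w='c' (idx 1), next='a' -> output (1, 'a'), add 'ca' as idx 3
Step 4: w='ca' (idx 3), next='c' -> output (3, 'c'), add 'cac' as idx 4
Step 5: w='a' (idx 2), next='a' -> output (2, 'a'), add 'aa' as idx 5


Encoded: [(0, 'c'), (0, 'a'), (1, 'a'), (3, 'c'), (2, 'a')]


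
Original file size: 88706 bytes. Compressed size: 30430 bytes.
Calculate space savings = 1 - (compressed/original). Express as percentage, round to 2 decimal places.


ratio = compressed/original = 30430/88706 = 0.343043
savings = 1 - ratio = 1 - 0.343043 = 0.656957
as a percentage: 0.656957 * 100 = 65.7%

Space savings = 1 - 30430/88706 = 65.7%


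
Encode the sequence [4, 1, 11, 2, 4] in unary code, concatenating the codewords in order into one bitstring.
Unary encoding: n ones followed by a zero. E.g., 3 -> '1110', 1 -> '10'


Encode each number as n ones followed by a terminating 0:
  4 -> 11110 (5 bits)
  1 -> 10 (2 bits)
  11 -> 111111111110 (12 bits)
  2 -> 110 (3 bits)
  4 -> 11110 (5 bits)
Total length = 5 + 2 + 12 + 3 + 5 = 27 bits.

Unary([4, 1, 11, 2, 4]) = 111101011111111111011011110 (27 bits)


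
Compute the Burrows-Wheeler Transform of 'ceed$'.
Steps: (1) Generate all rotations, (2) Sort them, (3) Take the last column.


Rotations (sorted):
  0: $ceed -> last char: d
  1: ceed$ -> last char: $
  2: d$cee -> last char: e
  3: ed$ce -> last char: e
  4: eed$c -> last char: c


BWT = d$eec


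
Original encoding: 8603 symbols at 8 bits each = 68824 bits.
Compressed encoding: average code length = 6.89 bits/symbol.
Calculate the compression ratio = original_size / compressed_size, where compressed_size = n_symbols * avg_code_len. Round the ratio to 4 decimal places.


original_size = n_symbols * orig_bits = 8603 * 8 = 68824 bits
compressed_size = n_symbols * avg_code_len = 8603 * 6.89 = 59274.67 bits
ratio = original_size / compressed_size = 68824 / 59274.67 = 1.1611

Compression ratio = 1.1611


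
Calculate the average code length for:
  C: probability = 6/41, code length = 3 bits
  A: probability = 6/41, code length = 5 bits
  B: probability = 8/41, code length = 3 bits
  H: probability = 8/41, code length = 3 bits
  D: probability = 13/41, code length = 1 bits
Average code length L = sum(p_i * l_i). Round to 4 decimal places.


Weighted contributions p_i * l_i:
  C: (6/41) * 3 = 18/41
  A: (6/41) * 5 = 30/41
  B: (8/41) * 3 = 24/41
  H: (8/41) * 3 = 24/41
  D: (13/41) * 1 = 13/41
Sum = (18 + 30 + 24 + 24 + 13)/41 = 109/41

L = 109/41 = 2.6585 bits/symbol


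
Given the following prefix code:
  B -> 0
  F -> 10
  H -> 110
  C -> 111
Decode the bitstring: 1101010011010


Decoding step by step:
Bits 110 -> H
Bits 10 -> F
Bits 10 -> F
Bits 0 -> B
Bits 110 -> H
Bits 10 -> F


Decoded message: HFFBHF


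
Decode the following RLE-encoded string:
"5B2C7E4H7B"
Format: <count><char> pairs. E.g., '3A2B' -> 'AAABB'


Expanding each <count><char> pair:
  5B -> 'BBBBB'
  2C -> 'CC'
  7E -> 'EEEEEEE'
  4H -> 'HHHH'
  7B -> 'BBBBBBB'

Decoded = BBBBBCCEEEEEEEHHHHBBBBBBB


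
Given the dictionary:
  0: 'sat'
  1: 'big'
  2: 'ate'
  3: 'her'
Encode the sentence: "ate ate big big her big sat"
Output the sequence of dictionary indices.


Look up each word in the dictionary:
  'ate' -> 2
  'ate' -> 2
  'big' -> 1
  'big' -> 1
  'her' -> 3
  'big' -> 1
  'sat' -> 0

Encoded: [2, 2, 1, 1, 3, 1, 0]


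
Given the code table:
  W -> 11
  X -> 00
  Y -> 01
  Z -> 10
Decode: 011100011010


Decoding:
01 -> Y
11 -> W
00 -> X
01 -> Y
10 -> Z
10 -> Z


Result: YWXYZZ


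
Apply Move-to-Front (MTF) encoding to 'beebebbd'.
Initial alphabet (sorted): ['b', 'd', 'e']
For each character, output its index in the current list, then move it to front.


MTF encoding:
'b': index 0 in ['b', 'd', 'e'] -> ['b', 'd', 'e']
'e': index 2 in ['b', 'd', 'e'] -> ['e', 'b', 'd']
'e': index 0 in ['e', 'b', 'd'] -> ['e', 'b', 'd']
'b': index 1 in ['e', 'b', 'd'] -> ['b', 'e', 'd']
'e': index 1 in ['b', 'e', 'd'] -> ['e', 'b', 'd']
'b': index 1 in ['e', 'b', 'd'] -> ['b', 'e', 'd']
'b': index 0 in ['b', 'e', 'd'] -> ['b', 'e', 'd']
'd': index 2 in ['b', 'e', 'd'] -> ['d', 'b', 'e']


Output: [0, 2, 0, 1, 1, 1, 0, 2]


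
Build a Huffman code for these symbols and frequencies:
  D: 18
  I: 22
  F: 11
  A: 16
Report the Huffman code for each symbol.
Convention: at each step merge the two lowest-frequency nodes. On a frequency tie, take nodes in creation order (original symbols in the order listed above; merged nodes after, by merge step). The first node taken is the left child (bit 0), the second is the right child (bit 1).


Huffman tree construction:
Step 1: Merge F(11) + A(16) = 27
Step 2: Merge D(18) + I(22) = 40
Step 3: Merge (F+A)(27) + (D+I)(40) = 67
Read each symbol's code off the tree from the root (left child = 0, right child = 1).

Codes:
  D: 10 (length 2)
  I: 11 (length 2)
  F: 00 (length 2)
  A: 01 (length 2)
Average code length: 134/67 = 2.0000 bits/symbol


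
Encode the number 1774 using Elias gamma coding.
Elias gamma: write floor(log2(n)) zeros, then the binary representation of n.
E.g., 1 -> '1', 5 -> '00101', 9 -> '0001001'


num_bits = floor(log2(1774)) + 1 = 11
leading_zeros = num_bits - 1 = 10
binary(1774) = 11011101110

Elias gamma(1774) = '0000000000' + '11011101110' = 000000000011011101110 (21 bits)


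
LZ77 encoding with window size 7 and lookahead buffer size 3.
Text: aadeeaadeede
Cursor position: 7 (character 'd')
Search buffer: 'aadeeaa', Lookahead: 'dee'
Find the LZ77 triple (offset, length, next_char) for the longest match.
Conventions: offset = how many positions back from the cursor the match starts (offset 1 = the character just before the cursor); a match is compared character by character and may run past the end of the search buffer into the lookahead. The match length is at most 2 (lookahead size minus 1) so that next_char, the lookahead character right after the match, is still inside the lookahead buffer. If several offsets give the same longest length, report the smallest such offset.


Try each offset into the search buffer:
  offset=1 (pos 6, char 'a'): match length 0
  offset=2 (pos 5, char 'a'): match length 0
  offset=3 (pos 4, char 'e'): match length 0
  offset=4 (pos 3, char 'e'): match length 0
  offset=5 (pos 2, char 'd'): match length 2
  offset=6 (pos 1, char 'a'): match length 0
  offset=7 (pos 0, char 'a'): match length 0
Longest match has length 2 at offset 5.
next_char = character at position 7 + 2 = 9 -> 'e'

Best match: offset=5, length=2 (matching 'de' starting at position 2)
LZ77 triple: (5, 2, 'e')


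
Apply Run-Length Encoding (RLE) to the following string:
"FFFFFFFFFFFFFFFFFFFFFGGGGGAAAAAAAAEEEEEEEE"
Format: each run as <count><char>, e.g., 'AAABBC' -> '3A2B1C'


Scanning runs left to right:
  i=0: run of 'F' x 21 -> '21F'
  i=21: run of 'G' x 5 -> '5G'
  i=26: run of 'A' x 8 -> '8A'
  i=34: run of 'E' x 8 -> '8E'

RLE = 21F5G8A8E


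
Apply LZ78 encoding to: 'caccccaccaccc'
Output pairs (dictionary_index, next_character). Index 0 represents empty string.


LZ78 encoding steps:
Dictionary: {0: ''}
Step 1: w='' (idx 0), next='c' -> output (0, 'c'), add 'c' as idx 1
Step 2: w='' (idx 0), next='a' -> output (0, 'a'), add 'a' as idx 2
Step 3: w='c' (idx 1), next='c' -> output (1, 'c'), add 'cc' as idx 3
Step 4: w='cc' (idx 3), next='a' -> output (3, 'a'), add 'cca' as idx 4
Step 5: w='cca' (idx 4), next='c' -> output (4, 'c'), add 'ccac' as idx 5
Step 6: w='cc' (idx 3), end of input -> output (3, '')


Encoded: [(0, 'c'), (0, 'a'), (1, 'c'), (3, 'a'), (4, 'c'), (3, '')]


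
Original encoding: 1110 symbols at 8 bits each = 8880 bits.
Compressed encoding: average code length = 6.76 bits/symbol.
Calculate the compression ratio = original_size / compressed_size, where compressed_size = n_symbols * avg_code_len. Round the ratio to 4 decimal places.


original_size = n_symbols * orig_bits = 1110 * 8 = 8880 bits
compressed_size = n_symbols * avg_code_len = 1110 * 6.76 = 7503.6 bits
ratio = original_size / compressed_size = 8880 / 7503.6 = 1.1834

Compression ratio = 1.1834


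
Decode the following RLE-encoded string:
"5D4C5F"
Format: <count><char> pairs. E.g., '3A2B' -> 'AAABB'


Expanding each <count><char> pair:
  5D -> 'DDDDD'
  4C -> 'CCCC'
  5F -> 'FFFFF'

Decoded = DDDDDCCCCFFFFF


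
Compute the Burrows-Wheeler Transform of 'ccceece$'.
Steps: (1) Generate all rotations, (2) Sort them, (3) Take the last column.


Rotations (sorted):
  0: $ccceece -> last char: e
  1: ccceece$ -> last char: $
  2: cceece$c -> last char: c
  3: ce$cccee -> last char: e
  4: ceece$cc -> last char: c
  5: e$ccceec -> last char: c
  6: ece$ccce -> last char: e
  7: eece$ccc -> last char: c


BWT = e$ceccec


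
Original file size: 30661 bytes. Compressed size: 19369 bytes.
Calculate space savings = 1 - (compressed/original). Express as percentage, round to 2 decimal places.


ratio = compressed/original = 19369/30661 = 0.631715
savings = 1 - ratio = 1 - 0.631715 = 0.368285
as a percentage: 0.368285 * 100 = 36.83%

Space savings = 1 - 19369/30661 = 36.83%


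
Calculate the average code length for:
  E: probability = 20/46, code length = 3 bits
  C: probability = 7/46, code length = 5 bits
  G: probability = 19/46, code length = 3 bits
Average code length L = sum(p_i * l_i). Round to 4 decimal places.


Weighted contributions p_i * l_i:
  E: (20/46) * 3 = 60/46
  C: (7/46) * 5 = 35/46
  G: (19/46) * 3 = 57/46
Sum = (60 + 35 + 57)/46 = 152/46

L = 152/46 = 3.3043 bits/symbol


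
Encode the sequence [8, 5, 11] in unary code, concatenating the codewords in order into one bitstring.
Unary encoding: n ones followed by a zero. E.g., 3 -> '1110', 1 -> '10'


Encode each number as n ones followed by a terminating 0:
  8 -> 111111110 (9 bits)
  5 -> 111110 (6 bits)
  11 -> 111111111110 (12 bits)
Total length = 9 + 6 + 12 = 27 bits.

Unary([8, 5, 11]) = 111111110111110111111111110 (27 bits)


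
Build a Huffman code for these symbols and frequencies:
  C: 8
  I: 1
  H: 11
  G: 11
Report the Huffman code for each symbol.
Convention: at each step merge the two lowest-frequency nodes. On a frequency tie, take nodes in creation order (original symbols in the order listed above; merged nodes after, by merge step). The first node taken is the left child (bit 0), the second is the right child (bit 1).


Huffman tree construction:
Step 1: Merge I(1) + C(8) = 9
Step 2: Merge (I+C)(9) + H(11) = 20
Step 3: Merge G(11) + ((I+C)+H)(20) = 31
Read each symbol's code off the tree from the root (left child = 0, right child = 1).

Codes:
  C: 101 (length 3)
  I: 100 (length 3)
  H: 11 (length 2)
  G: 0 (length 1)
Average code length: 60/31 = 1.9355 bits/symbol


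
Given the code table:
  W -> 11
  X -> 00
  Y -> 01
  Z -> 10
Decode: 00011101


Decoding:
00 -> X
01 -> Y
11 -> W
01 -> Y


Result: XYWY


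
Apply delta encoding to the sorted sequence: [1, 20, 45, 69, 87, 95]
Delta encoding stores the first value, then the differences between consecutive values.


First value: 1
Deltas:
  20 - 1 = 19
  45 - 20 = 25
  69 - 45 = 24
  87 - 69 = 18
  95 - 87 = 8


Delta encoded: [1, 19, 25, 24, 18, 8]


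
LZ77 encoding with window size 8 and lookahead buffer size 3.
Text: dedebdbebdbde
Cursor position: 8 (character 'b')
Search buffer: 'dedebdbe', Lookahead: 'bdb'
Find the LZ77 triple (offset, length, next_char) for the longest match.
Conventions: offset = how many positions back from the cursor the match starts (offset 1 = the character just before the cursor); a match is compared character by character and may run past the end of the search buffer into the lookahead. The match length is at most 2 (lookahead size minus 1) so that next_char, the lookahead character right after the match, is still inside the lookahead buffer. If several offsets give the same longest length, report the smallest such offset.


Try each offset into the search buffer:
  offset=1 (pos 7, char 'e'): match length 0
  offset=2 (pos 6, char 'b'): match length 1
  offset=3 (pos 5, char 'd'): match length 0
  offset=4 (pos 4, char 'b'): match length 2
  offset=5 (pos 3, char 'e'): match length 0
  offset=6 (pos 2, char 'd'): match length 0
  offset=7 (pos 1, char 'e'): match length 0
  offset=8 (pos 0, char 'd'): match length 0
Longest match has length 2 at offset 4.
next_char = character at position 8 + 2 = 10 -> 'b'

Best match: offset=4, length=2 (matching 'bd' starting at position 4)
LZ77 triple: (4, 2, 'b')


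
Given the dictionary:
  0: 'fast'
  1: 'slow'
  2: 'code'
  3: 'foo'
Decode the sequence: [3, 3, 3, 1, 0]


Look up each index in the dictionary:
  3 -> 'foo'
  3 -> 'foo'
  3 -> 'foo'
  1 -> 'slow'
  0 -> 'fast'

Decoded: "foo foo foo slow fast"


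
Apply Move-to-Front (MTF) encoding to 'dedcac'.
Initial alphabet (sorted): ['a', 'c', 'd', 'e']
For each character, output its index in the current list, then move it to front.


MTF encoding:
'd': index 2 in ['a', 'c', 'd', 'e'] -> ['d', 'a', 'c', 'e']
'e': index 3 in ['d', 'a', 'c', 'e'] -> ['e', 'd', 'a', 'c']
'd': index 1 in ['e', 'd', 'a', 'c'] -> ['d', 'e', 'a', 'c']
'c': index 3 in ['d', 'e', 'a', 'c'] -> ['c', 'd', 'e', 'a']
'a': index 3 in ['c', 'd', 'e', 'a'] -> ['a', 'c', 'd', 'e']
'c': index 1 in ['a', 'c', 'd', 'e'] -> ['c', 'a', 'd', 'e']


Output: [2, 3, 1, 3, 3, 1]


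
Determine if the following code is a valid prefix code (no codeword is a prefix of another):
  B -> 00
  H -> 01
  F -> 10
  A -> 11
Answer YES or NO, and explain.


Checking each pair (does one codeword prefix another?):
  B='00' vs H='01': no prefix
  B='00' vs F='10': no prefix
  B='00' vs A='11': no prefix
  H='01' vs B='00': no prefix
  H='01' vs F='10': no prefix
  H='01' vs A='11': no prefix
  F='10' vs B='00': no prefix
  F='10' vs H='01': no prefix
  F='10' vs A='11': no prefix
  A='11' vs B='00': no prefix
  A='11' vs H='01': no prefix
  A='11' vs F='10': no prefix
No violation found over all pairs.

YES -- this is a valid prefix code. No codeword is a prefix of any other codeword.


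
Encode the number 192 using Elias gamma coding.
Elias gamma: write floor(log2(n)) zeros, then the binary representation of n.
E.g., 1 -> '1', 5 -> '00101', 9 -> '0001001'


num_bits = floor(log2(192)) + 1 = 8
leading_zeros = num_bits - 1 = 7
binary(192) = 11000000

Elias gamma(192) = '0000000' + '11000000' = 000000011000000 (15 bits)


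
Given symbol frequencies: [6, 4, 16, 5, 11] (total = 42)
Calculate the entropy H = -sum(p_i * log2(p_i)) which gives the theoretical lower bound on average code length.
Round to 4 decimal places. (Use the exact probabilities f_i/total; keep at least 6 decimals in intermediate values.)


Per-symbol terms -p_i * log2(p_i) with p_i = f_i/42:
  p = 6/42 = 0.142857: log2(p) = -2.807355, -p*log2(p) = 0.401051
  p = 4/42 = 0.095238: log2(p) = -3.392317, -p*log2(p) = 0.323078
  p = 16/42 = 0.380952: log2(p) = -1.392317, -p*log2(p) = 0.530407
  p = 5/42 = 0.119048: log2(p) = -3.070389, -p*log2(p) = 0.365523
  p = 11/42 = 0.261905: log2(p) = -1.932886, -p*log2(p) = 0.506232
H = 0.401051 + 0.323078 + 0.530407 + 0.365523 + 0.506232 = 2.126291

H = 2.1263 bits/symbol


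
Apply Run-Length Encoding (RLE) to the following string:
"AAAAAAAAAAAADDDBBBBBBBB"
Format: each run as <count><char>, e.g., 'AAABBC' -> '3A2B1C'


Scanning runs left to right:
  i=0: run of 'A' x 12 -> '12A'
  i=12: run of 'D' x 3 -> '3D'
  i=15: run of 'B' x 8 -> '8B'

RLE = 12A3D8B


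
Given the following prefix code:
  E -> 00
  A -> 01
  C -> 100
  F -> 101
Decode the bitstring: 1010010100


Decoding step by step:
Bits 101 -> F
Bits 00 -> E
Bits 101 -> F
Bits 00 -> E


Decoded message: FEFE


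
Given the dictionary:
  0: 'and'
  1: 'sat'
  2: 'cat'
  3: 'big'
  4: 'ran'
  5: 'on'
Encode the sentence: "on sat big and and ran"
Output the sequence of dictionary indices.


Look up each word in the dictionary:
  'on' -> 5
  'sat' -> 1
  'big' -> 3
  'and' -> 0
  'and' -> 0
  'ran' -> 4

Encoded: [5, 1, 3, 0, 0, 4]


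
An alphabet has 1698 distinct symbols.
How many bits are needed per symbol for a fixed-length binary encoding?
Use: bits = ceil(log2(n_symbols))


log2(1698) = 10.7296
Bracket: 2^10 = 1024 < 1698 <= 2^11 = 2048
So ceil(log2(1698)) = 11

bits = ceil(log2(1698)) = ceil(10.7296) = 11 bits


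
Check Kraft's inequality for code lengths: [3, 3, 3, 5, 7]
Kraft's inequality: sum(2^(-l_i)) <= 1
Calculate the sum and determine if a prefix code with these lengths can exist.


Sum = 2^(-3) + 2^(-3) + 2^(-3) + 2^(-5) + 2^(-7)
    = 0.125 + 0.125 + 0.125 + 0.03125 + 0.0078125
    = 53/128 = 0.4140625
Since 0.4140625 <= 1, Kraft's inequality IS satisfied.
A prefix code with these lengths CAN exist.

Kraft sum = 0.4140625. Satisfied.


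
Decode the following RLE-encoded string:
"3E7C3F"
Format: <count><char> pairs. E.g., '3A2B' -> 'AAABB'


Expanding each <count><char> pair:
  3E -> 'EEE'
  7C -> 'CCCCCCC'
  3F -> 'FFF'

Decoded = EEECCCCCCCFFF


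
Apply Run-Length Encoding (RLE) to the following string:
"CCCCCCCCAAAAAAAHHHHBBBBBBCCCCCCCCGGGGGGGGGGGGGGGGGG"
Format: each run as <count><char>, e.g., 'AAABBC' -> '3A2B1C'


Scanning runs left to right:
  i=0: run of 'C' x 8 -> '8C'
  i=8: run of 'A' x 7 -> '7A'
  i=15: run of 'H' x 4 -> '4H'
  i=19: run of 'B' x 6 -> '6B'
  i=25: run of 'C' x 8 -> '8C'
  i=33: run of 'G' x 18 -> '18G'

RLE = 8C7A4H6B8C18G


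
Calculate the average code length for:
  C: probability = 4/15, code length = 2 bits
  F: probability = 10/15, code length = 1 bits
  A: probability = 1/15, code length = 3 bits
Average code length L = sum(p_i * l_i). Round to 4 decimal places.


Weighted contributions p_i * l_i:
  C: (4/15) * 2 = 8/15
  F: (10/15) * 1 = 10/15
  A: (1/15) * 3 = 3/15
Sum = (8 + 10 + 3)/15 = 21/15

L = 21/15 = 1.4000 bits/symbol


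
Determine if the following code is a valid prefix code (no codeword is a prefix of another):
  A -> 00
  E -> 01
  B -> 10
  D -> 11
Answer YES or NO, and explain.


Checking each pair (does one codeword prefix another?):
  A='00' vs E='01': no prefix
  A='00' vs B='10': no prefix
  A='00' vs D='11': no prefix
  E='01' vs A='00': no prefix
  E='01' vs B='10': no prefix
  E='01' vs D='11': no prefix
  B='10' vs A='00': no prefix
  B='10' vs E='01': no prefix
  B='10' vs D='11': no prefix
  D='11' vs A='00': no prefix
  D='11' vs E='01': no prefix
  D='11' vs B='10': no prefix
No violation found over all pairs.

YES -- this is a valid prefix code. No codeword is a prefix of any other codeword.


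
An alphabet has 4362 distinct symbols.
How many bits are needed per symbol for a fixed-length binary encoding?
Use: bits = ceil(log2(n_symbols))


log2(4362) = 12.0908
Bracket: 2^12 = 4096 < 4362 <= 2^13 = 8192
So ceil(log2(4362)) = 13

bits = ceil(log2(4362)) = ceil(12.0908) = 13 bits


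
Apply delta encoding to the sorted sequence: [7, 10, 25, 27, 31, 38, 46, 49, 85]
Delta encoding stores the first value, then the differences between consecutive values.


First value: 7
Deltas:
  10 - 7 = 3
  25 - 10 = 15
  27 - 25 = 2
  31 - 27 = 4
  38 - 31 = 7
  46 - 38 = 8
  49 - 46 = 3
  85 - 49 = 36


Delta encoded: [7, 3, 15, 2, 4, 7, 8, 3, 36]


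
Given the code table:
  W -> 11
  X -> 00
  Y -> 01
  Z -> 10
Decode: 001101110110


Decoding:
00 -> X
11 -> W
01 -> Y
11 -> W
01 -> Y
10 -> Z


Result: XWYWYZ


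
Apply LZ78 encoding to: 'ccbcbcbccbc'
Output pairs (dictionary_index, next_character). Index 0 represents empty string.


LZ78 encoding steps:
Dictionary: {0: ''}
Step 1: w='' (idx 0), next='c' -> output (0, 'c'), add 'c' as idx 1
Step 2: w='c' (idx 1), next='b' -> output (1, 'b'), add 'cb' as idx 2
Step 3: w='cb' (idx 2), next='c' -> output (2, 'c'), add 'cbc' as idx 3
Step 4: w='' (idx 0), next='b' -> output (0, 'b'), add 'b' as idx 4
Step 5: w='c' (idx 1), next='c' -> output (1, 'c'), add 'cc' as idx 5
Step 6: w='b' (idx 4), next='c' -> output (4, 'c'), add 'bc' as idx 6


Encoded: [(0, 'c'), (1, 'b'), (2, 'c'), (0, 'b'), (1, 'c'), (4, 'c')]


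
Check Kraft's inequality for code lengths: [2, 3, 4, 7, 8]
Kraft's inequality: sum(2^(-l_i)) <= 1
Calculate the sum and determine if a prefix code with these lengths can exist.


Sum = 2^(-2) + 2^(-3) + 2^(-4) + 2^(-7) + 2^(-8)
    = 0.25 + 0.125 + 0.0625 + 0.0078125 + 0.00390625
    = 115/256 = 0.44921875
Since 0.44921875 <= 1, Kraft's inequality IS satisfied.
A prefix code with these lengths CAN exist.

Kraft sum = 0.44921875. Satisfied.


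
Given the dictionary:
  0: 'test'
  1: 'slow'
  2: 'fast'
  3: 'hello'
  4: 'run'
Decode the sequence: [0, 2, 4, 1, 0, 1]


Look up each index in the dictionary:
  0 -> 'test'
  2 -> 'fast'
  4 -> 'run'
  1 -> 'slow'
  0 -> 'test'
  1 -> 'slow'

Decoded: "test fast run slow test slow"


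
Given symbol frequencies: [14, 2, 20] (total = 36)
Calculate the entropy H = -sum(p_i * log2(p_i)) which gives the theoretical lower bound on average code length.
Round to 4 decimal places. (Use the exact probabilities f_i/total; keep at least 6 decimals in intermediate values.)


Per-symbol terms -p_i * log2(p_i) with p_i = f_i/36:
  p = 14/36 = 0.388889: log2(p) = -1.362570, -p*log2(p) = 0.529888
  p = 2/36 = 0.055556: log2(p) = -4.169925, -p*log2(p) = 0.231663
  p = 20/36 = 0.555556: log2(p) = -0.847997, -p*log2(p) = 0.471109
H = 0.529888 + 0.231663 + 0.471109 = 1.232660

H = 1.2327 bits/symbol


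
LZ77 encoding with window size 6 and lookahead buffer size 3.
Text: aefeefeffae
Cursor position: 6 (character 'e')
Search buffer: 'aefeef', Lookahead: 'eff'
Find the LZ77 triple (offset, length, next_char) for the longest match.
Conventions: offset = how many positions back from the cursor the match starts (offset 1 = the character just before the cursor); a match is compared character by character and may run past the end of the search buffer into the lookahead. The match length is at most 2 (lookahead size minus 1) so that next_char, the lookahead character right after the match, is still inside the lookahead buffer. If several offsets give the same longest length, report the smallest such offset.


Try each offset into the search buffer:
  offset=1 (pos 5, char 'f'): match length 0
  offset=2 (pos 4, char 'e'): match length 2
  offset=3 (pos 3, char 'e'): match length 1
  offset=4 (pos 2, char 'f'): match length 0
  offset=5 (pos 1, char 'e'): match length 2
  offset=6 (pos 0, char 'a'): match length 0
Longest match has length 2, found at offsets 2, 5; take the smallest, offset 2.
next_char = character at position 6 + 2 = 8 -> 'f'

Best match: offset=2, length=2 (matching 'ef' starting at position 4)
LZ77 triple: (2, 2, 'f')


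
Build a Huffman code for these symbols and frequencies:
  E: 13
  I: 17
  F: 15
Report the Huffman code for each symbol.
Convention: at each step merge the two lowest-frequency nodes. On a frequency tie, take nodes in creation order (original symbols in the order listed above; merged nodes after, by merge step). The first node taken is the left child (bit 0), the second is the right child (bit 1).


Huffman tree construction:
Step 1: Merge E(13) + F(15) = 28
Step 2: Merge I(17) + (E+F)(28) = 45
Read each symbol's code off the tree from the root (left child = 0, right child = 1).

Codes:
  E: 10 (length 2)
  I: 0 (length 1)
  F: 11 (length 2)
Average code length: 73/45 = 1.6222 bits/symbol


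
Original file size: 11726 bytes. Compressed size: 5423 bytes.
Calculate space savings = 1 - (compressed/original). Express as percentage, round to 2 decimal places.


ratio = compressed/original = 5423/11726 = 0.462477
savings = 1 - ratio = 1 - 0.462477 = 0.537523
as a percentage: 0.537523 * 100 = 53.75%

Space savings = 1 - 5423/11726 = 53.75%


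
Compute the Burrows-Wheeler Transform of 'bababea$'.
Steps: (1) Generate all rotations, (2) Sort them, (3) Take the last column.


Rotations (sorted):
  0: $bababea -> last char: a
  1: a$bababe -> last char: e
  2: ababea$b -> last char: b
  3: abea$bab -> last char: b
  4: bababea$ -> last char: $
  5: babea$ba -> last char: a
  6: bea$baba -> last char: a
  7: ea$babab -> last char: b


BWT = aebb$aab


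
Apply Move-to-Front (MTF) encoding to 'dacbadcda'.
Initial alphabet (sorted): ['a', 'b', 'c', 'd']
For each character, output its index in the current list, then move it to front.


MTF encoding:
'd': index 3 in ['a', 'b', 'c', 'd'] -> ['d', 'a', 'b', 'c']
'a': index 1 in ['d', 'a', 'b', 'c'] -> ['a', 'd', 'b', 'c']
'c': index 3 in ['a', 'd', 'b', 'c'] -> ['c', 'a', 'd', 'b']
'b': index 3 in ['c', 'a', 'd', 'b'] -> ['b', 'c', 'a', 'd']
'a': index 2 in ['b', 'c', 'a', 'd'] -> ['a', 'b', 'c', 'd']
'd': index 3 in ['a', 'b', 'c', 'd'] -> ['d', 'a', 'b', 'c']
'c': index 3 in ['d', 'a', 'b', 'c'] -> ['c', 'd', 'a', 'b']
'd': index 1 in ['c', 'd', 'a', 'b'] -> ['d', 'c', 'a', 'b']
'a': index 2 in ['d', 'c', 'a', 'b'] -> ['a', 'd', 'c', 'b']


Output: [3, 1, 3, 3, 2, 3, 3, 1, 2]


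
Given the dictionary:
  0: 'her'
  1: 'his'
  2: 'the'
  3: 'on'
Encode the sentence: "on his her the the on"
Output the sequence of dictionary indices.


Look up each word in the dictionary:
  'on' -> 3
  'his' -> 1
  'her' -> 0
  'the' -> 2
  'the' -> 2
  'on' -> 3

Encoded: [3, 1, 0, 2, 2, 3]


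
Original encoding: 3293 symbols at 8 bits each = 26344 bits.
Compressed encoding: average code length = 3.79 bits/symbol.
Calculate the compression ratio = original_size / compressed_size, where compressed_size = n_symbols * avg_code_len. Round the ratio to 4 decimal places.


original_size = n_symbols * orig_bits = 3293 * 8 = 26344 bits
compressed_size = n_symbols * avg_code_len = 3293 * 3.79 = 12480.47 bits
ratio = original_size / compressed_size = 26344 / 12480.47 = 2.1108

Compression ratio = 2.1108


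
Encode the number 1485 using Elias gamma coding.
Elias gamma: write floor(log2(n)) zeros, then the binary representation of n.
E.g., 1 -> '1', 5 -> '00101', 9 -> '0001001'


num_bits = floor(log2(1485)) + 1 = 11
leading_zeros = num_bits - 1 = 10
binary(1485) = 10111001101

Elias gamma(1485) = '0000000000' + '10111001101' = 000000000010111001101 (21 bits)


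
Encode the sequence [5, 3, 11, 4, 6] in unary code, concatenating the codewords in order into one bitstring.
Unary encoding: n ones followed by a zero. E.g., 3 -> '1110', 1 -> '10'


Encode each number as n ones followed by a terminating 0:
  5 -> 111110 (6 bits)
  3 -> 1110 (4 bits)
  11 -> 111111111110 (12 bits)
  4 -> 11110 (5 bits)
  6 -> 1111110 (7 bits)
Total length = 6 + 4 + 12 + 5 + 7 = 34 bits.

Unary([5, 3, 11, 4, 6]) = 1111101110111111111110111101111110 (34 bits)


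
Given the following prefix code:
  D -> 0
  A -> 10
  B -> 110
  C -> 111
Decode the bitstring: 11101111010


Decoding step by step:
Bits 111 -> C
Bits 0 -> D
Bits 111 -> C
Bits 10 -> A
Bits 10 -> A


Decoded message: CDCAA


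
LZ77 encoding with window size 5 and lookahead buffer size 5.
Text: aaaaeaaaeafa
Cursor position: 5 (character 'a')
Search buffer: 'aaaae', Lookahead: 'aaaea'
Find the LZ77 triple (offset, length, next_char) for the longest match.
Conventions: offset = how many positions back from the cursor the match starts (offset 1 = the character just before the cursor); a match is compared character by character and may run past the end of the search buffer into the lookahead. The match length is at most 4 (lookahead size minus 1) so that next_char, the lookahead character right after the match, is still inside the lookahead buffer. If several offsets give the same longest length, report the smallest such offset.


Try each offset into the search buffer:
  offset=1 (pos 4, char 'e'): match length 0
  offset=2 (pos 3, char 'a'): match length 1
  offset=3 (pos 2, char 'a'): match length 2
  offset=4 (pos 1, char 'a'): match length 4
  offset=5 (pos 0, char 'a'): match length 3
Longest match has length 4 at offset 4.
next_char = character at position 5 + 4 = 9 -> 'a'

Best match: offset=4, length=4 (matching 'aaae' starting at position 1)
LZ77 triple: (4, 4, 'a')


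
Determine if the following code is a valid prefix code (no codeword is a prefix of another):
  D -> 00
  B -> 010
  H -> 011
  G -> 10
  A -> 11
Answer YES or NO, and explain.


Checking each pair (does one codeword prefix another?):
  D='00' vs B='010': no prefix
  D='00' vs H='011': no prefix
  D='00' vs G='10': no prefix
  D='00' vs A='11': no prefix
  B='010' vs D='00': no prefix
  B='010' vs H='011': no prefix
  B='010' vs G='10': no prefix
  B='010' vs A='11': no prefix
  H='011' vs D='00': no prefix
  H='011' vs B='010': no prefix
  H='011' vs G='10': no prefix
  H='011' vs A='11': no prefix
  G='10' vs D='00': no prefix
  G='10' vs B='010': no prefix
  G='10' vs H='011': no prefix
  G='10' vs A='11': no prefix
  A='11' vs D='00': no prefix
  A='11' vs B='010': no prefix
  A='11' vs H='011': no prefix
  A='11' vs G='10': no prefix
No violation found over all pairs.

YES -- this is a valid prefix code. No codeword is a prefix of any other codeword.


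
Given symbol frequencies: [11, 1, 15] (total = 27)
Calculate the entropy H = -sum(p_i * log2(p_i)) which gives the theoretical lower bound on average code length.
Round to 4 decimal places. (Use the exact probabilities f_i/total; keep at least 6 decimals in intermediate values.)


Per-symbol terms -p_i * log2(p_i) with p_i = f_i/27:
  p = 11/27 = 0.407407: log2(p) = -1.295456, -p*log2(p) = 0.527778
  p = 1/27 = 0.037037: log2(p) = -4.754888, -p*log2(p) = 0.176107
  p = 15/27 = 0.555556: log2(p) = -0.847997, -p*log2(p) = 0.471109
H = 0.527778 + 0.176107 + 0.471109 = 1.174994

H = 1.175 bits/symbol


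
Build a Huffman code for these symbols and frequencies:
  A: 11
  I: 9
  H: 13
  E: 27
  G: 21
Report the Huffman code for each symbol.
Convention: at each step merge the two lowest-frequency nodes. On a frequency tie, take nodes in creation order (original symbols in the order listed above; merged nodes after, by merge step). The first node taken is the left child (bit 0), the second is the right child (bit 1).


Huffman tree construction:
Step 1: Merge I(9) + A(11) = 20
Step 2: Merge H(13) + (I+A)(20) = 33
Step 3: Merge G(21) + E(27) = 48
Step 4: Merge (H+(I+A))(33) + (G+E)(48) = 81
Read each symbol's code off the tree from the root (left child = 0, right child = 1).

Codes:
  A: 011 (length 3)
  I: 010 (length 3)
  H: 00 (length 2)
  E: 11 (length 2)
  G: 10 (length 2)
Average code length: 182/81 = 2.2469 bits/symbol


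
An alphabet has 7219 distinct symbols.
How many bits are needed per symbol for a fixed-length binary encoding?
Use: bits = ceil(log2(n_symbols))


log2(7219) = 12.8176
Bracket: 2^12 = 4096 < 7219 <= 2^13 = 8192
So ceil(log2(7219)) = 13

bits = ceil(log2(7219)) = ceil(12.8176) = 13 bits


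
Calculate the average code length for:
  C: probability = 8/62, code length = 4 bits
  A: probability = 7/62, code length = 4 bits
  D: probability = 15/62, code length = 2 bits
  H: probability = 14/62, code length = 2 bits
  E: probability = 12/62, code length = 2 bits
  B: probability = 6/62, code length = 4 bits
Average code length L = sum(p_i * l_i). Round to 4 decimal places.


Weighted contributions p_i * l_i:
  C: (8/62) * 4 = 32/62
  A: (7/62) * 4 = 28/62
  D: (15/62) * 2 = 30/62
  H: (14/62) * 2 = 28/62
  E: (12/62) * 2 = 24/62
  B: (6/62) * 4 = 24/62
Sum = (32 + 28 + 30 + 28 + 24 + 24)/62 = 166/62

L = 166/62 = 2.6774 bits/symbol


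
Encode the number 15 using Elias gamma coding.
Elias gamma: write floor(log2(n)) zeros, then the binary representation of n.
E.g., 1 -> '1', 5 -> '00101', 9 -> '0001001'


num_bits = floor(log2(15)) + 1 = 4
leading_zeros = num_bits - 1 = 3
binary(15) = 1111

Elias gamma(15) = '000' + '1111' = 0001111 (7 bits)


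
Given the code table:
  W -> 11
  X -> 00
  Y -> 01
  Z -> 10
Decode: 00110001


Decoding:
00 -> X
11 -> W
00 -> X
01 -> Y


Result: XWXY


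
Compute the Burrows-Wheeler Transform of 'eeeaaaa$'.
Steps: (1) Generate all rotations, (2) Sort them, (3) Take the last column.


Rotations (sorted):
  0: $eeeaaaa -> last char: a
  1: a$eeeaaa -> last char: a
  2: aa$eeeaa -> last char: a
  3: aaa$eeea -> last char: a
  4: aaaa$eee -> last char: e
  5: eaaaa$ee -> last char: e
  6: eeaaaa$e -> last char: e
  7: eeeaaaa$ -> last char: $


BWT = aaaaeee$


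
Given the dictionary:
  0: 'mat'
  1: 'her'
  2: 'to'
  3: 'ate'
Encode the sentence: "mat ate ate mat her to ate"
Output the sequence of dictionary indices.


Look up each word in the dictionary:
  'mat' -> 0
  'ate' -> 3
  'ate' -> 3
  'mat' -> 0
  'her' -> 1
  'to' -> 2
  'ate' -> 3

Encoded: [0, 3, 3, 0, 1, 2, 3]


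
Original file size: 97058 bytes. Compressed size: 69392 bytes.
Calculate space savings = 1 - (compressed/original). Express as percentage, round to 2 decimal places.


ratio = compressed/original = 69392/97058 = 0.714954
savings = 1 - ratio = 1 - 0.714954 = 0.285046
as a percentage: 0.285046 * 100 = 28.5%

Space savings = 1 - 69392/97058 = 28.5%


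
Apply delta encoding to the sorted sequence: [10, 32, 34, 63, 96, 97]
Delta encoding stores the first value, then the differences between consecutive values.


First value: 10
Deltas:
  32 - 10 = 22
  34 - 32 = 2
  63 - 34 = 29
  96 - 63 = 33
  97 - 96 = 1


Delta encoded: [10, 22, 2, 29, 33, 1]


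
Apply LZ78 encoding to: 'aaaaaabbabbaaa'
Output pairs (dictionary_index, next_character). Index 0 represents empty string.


LZ78 encoding steps:
Dictionary: {0: ''}
Step 1: w='' (idx 0), next='a' -> output (0, 'a'), add 'a' as idx 1
Step 2: w='a' (idx 1), next='a' -> output (1, 'a'), add 'aa' as idx 2
Step 3: w='aa' (idx 2), next='a' -> output (2, 'a'), add 'aaa' as idx 3
Step 4: w='' (idx 0), next='b' -> output (0, 'b'), add 'b' as idx 4
Step 5: w='b' (idx 4), next='a' -> output (4, 'a'), add 'ba' as idx 5
Step 6: w='b' (idx 4), next='b' -> output (4, 'b'), add 'bb' as idx 6
Step 7: w='aaa' (idx 3), end of input -> output (3, '')


Encoded: [(0, 'a'), (1, 'a'), (2, 'a'), (0, 'b'), (4, 'a'), (4, 'b'), (3, '')]


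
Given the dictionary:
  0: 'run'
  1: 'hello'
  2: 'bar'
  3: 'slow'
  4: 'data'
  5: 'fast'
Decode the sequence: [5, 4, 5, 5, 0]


Look up each index in the dictionary:
  5 -> 'fast'
  4 -> 'data'
  5 -> 'fast'
  5 -> 'fast'
  0 -> 'run'

Decoded: "fast data fast fast run"


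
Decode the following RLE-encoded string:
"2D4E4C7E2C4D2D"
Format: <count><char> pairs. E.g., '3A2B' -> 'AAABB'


Expanding each <count><char> pair:
  2D -> 'DD'
  4E -> 'EEEE'
  4C -> 'CCCC'
  7E -> 'EEEEEEE'
  2C -> 'CC'
  4D -> 'DDDD'
  2D -> 'DD'

Decoded = DDEEEECCCCEEEEEEECCDDDDDD


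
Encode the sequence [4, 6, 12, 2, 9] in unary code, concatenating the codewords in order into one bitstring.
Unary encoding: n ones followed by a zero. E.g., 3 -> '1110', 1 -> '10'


Encode each number as n ones followed by a terminating 0:
  4 -> 11110 (5 bits)
  6 -> 1111110 (7 bits)
  12 -> 1111111111110 (13 bits)
  2 -> 110 (3 bits)
  9 -> 1111111110 (10 bits)
Total length = 5 + 7 + 13 + 3 + 10 = 38 bits.

Unary([4, 6, 12, 2, 9]) = 11110111111011111111111101101111111110 (38 bits)


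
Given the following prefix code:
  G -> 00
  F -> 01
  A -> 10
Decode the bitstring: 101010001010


Decoding step by step:
Bits 10 -> A
Bits 10 -> A
Bits 10 -> A
Bits 00 -> G
Bits 10 -> A
Bits 10 -> A


Decoded message: AAAGAA


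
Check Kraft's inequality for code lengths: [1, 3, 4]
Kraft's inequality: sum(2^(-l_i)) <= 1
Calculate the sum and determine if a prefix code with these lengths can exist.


Sum = 2^(-1) + 2^(-3) + 2^(-4)
    = 0.5 + 0.125 + 0.0625
    = 11/16 = 0.6875
Since 0.6875 <= 1, Kraft's inequality IS satisfied.
A prefix code with these lengths CAN exist.

Kraft sum = 0.6875. Satisfied.


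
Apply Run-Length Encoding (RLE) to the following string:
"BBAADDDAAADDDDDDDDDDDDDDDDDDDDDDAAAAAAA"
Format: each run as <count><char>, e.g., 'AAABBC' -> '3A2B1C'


Scanning runs left to right:
  i=0: run of 'B' x 2 -> '2B'
  i=2: run of 'A' x 2 -> '2A'
  i=4: run of 'D' x 3 -> '3D'
  i=7: run of 'A' x 3 -> '3A'
  i=10: run of 'D' x 22 -> '22D'
  i=32: run of 'A' x 7 -> '7A'

RLE = 2B2A3D3A22D7A


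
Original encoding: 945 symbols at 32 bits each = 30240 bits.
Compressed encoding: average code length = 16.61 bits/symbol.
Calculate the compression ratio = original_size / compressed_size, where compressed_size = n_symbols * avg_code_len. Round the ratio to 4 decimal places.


original_size = n_symbols * orig_bits = 945 * 32 = 30240 bits
compressed_size = n_symbols * avg_code_len = 945 * 16.61 = 15696.45 bits
ratio = original_size / compressed_size = 30240 / 15696.45 = 1.9266

Compression ratio = 1.9266


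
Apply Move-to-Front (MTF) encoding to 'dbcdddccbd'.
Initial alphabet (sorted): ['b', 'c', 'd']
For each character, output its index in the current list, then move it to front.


MTF encoding:
'd': index 2 in ['b', 'c', 'd'] -> ['d', 'b', 'c']
'b': index 1 in ['d', 'b', 'c'] -> ['b', 'd', 'c']
'c': index 2 in ['b', 'd', 'c'] -> ['c', 'b', 'd']
'd': index 2 in ['c', 'b', 'd'] -> ['d', 'c', 'b']
'd': index 0 in ['d', 'c', 'b'] -> ['d', 'c', 'b']
'd': index 0 in ['d', 'c', 'b'] -> ['d', 'c', 'b']
'c': index 1 in ['d', 'c', 'b'] -> ['c', 'd', 'b']
'c': index 0 in ['c', 'd', 'b'] -> ['c', 'd', 'b']
'b': index 2 in ['c', 'd', 'b'] -> ['b', 'c', 'd']
'd': index 2 in ['b', 'c', 'd'] -> ['d', 'b', 'c']


Output: [2, 1, 2, 2, 0, 0, 1, 0, 2, 2]


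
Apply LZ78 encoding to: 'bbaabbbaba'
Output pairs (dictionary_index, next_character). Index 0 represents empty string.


LZ78 encoding steps:
Dictionary: {0: ''}
Step 1: w='' (idx 0), next='b' -> output (0, 'b'), add 'b' as idx 1
Step 2: w='b' (idx 1), next='a' -> output (1, 'a'), add 'ba' as idx 2
Step 3: w='' (idx 0), next='a' -> output (0, 'a'), add 'a' as idx 3
Step 4: w='b' (idx 1), next='b' -> output (1, 'b'), add 'bb' as idx 4
Step 5: w='ba' (idx 2), next='b' -> output (2, 'b'), add 'bab' as idx 5
Step 6: w='a' (idx 3), end of input -> output (3, '')


Encoded: [(0, 'b'), (1, 'a'), (0, 'a'), (1, 'b'), (2, 'b'), (3, '')]
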